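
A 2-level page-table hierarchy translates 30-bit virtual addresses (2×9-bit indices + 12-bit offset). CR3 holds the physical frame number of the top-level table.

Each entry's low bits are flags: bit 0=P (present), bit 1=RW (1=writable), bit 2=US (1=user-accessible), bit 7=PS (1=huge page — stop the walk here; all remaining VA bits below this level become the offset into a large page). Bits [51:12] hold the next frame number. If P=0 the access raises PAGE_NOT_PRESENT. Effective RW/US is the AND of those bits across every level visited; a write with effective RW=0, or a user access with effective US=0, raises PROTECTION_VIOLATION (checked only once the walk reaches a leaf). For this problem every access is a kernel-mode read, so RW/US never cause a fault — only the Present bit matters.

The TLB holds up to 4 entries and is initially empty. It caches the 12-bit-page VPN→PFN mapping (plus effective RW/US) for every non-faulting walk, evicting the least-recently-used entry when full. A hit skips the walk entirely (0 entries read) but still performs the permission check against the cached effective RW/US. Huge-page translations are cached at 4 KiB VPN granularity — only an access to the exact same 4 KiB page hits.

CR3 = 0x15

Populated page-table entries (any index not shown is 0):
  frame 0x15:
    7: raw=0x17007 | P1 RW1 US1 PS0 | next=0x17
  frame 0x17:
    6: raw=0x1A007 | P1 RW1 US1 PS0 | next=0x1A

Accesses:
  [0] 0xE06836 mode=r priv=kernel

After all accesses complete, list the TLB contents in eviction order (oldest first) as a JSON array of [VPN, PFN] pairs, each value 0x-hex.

Walk each access:
#0 VA=0xE06836 (r,kernel):
  L0 @0x15[7] → 0x17007  P=1,RW=1,US=1,PS=0
  L1 @0x17[6] → 0x1A007  P=1,RW=1,US=1,PS=0
  → PA=0x1A836  (2 entries read)

TLB: [["0xE06", "0x1A"]]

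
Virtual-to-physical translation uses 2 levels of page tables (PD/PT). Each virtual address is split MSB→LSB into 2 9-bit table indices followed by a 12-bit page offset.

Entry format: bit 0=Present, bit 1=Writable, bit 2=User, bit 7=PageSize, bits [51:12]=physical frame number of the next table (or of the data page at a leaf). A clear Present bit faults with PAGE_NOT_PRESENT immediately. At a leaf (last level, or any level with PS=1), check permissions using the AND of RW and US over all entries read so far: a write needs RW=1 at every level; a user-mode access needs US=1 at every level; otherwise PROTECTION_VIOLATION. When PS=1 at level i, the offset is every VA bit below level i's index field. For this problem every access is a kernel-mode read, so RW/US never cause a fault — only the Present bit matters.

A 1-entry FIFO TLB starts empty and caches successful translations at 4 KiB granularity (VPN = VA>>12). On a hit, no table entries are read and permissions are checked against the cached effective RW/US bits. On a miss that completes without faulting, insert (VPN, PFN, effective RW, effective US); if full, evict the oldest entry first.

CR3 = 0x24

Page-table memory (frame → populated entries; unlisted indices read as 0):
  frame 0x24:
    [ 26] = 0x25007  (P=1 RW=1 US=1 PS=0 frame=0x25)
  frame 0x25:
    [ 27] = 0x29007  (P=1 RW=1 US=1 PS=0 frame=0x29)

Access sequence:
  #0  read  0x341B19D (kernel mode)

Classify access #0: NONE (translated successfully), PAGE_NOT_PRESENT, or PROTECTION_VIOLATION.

Per-access translation:
#0 VA=0x341B19D (r,kernel):
  L0: frame=0x24 idx=26 entry=0x25007 [P=1 RW=1 US=1 PS=0]
  L1: frame=0x25 idx=27 entry=0x29007 [P=1 RW=1 US=1 PS=0]
  ✓ 0x2919D  — 2 lookups

Access #0 fault: NONE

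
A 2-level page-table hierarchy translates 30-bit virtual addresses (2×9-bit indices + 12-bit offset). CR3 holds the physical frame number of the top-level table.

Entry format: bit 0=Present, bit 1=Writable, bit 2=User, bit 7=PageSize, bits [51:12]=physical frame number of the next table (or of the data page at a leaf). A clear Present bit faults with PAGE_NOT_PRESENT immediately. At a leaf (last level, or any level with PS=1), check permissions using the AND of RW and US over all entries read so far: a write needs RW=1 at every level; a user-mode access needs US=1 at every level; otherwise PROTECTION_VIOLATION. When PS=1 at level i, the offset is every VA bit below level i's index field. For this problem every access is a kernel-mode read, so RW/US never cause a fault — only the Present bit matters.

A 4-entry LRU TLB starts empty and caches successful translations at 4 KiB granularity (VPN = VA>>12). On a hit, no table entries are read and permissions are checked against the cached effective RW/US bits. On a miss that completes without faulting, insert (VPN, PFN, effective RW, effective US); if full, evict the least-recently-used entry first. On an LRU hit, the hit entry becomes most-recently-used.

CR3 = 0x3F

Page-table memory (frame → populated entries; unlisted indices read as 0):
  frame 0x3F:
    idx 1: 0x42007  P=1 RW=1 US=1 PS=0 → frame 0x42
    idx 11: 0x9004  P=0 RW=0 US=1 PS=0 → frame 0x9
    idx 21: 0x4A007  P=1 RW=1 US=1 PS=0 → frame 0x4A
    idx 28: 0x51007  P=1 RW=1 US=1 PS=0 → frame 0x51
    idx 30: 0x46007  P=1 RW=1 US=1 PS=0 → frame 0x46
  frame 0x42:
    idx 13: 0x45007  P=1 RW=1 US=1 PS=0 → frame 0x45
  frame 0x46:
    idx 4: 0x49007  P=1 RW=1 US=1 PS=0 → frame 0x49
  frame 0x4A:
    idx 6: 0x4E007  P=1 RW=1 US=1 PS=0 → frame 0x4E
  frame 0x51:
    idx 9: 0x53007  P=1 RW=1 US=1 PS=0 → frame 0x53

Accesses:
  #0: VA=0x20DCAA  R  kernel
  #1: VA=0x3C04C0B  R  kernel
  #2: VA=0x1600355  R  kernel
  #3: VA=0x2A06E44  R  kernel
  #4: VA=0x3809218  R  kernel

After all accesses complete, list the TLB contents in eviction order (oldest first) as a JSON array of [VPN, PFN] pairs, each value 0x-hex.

Walk each access:
#0 VA=0x20DCAA (r,kernel):
  lvl0: tbl 0x3F, slot 1 ⇒ 0x42007 (P1/RW1/US1/PS0)
  lvl1: tbl 0x42, slot 13 ⇒ 0x45007 (P1/RW1/US1/PS0)
  → PA=0x45CAA  (2 entries read)
#1 VA=0x3C04C0B (r,kernel):
  lvl0: tbl 0x3F, slot 30 ⇒ 0x46007 (P1/RW1/US1/PS0)
  lvl1: tbl 0x46, slot 4 ⇒ 0x49007 (P1/RW1/US1/PS0)
  → PA=0x49C0B  (2 entries read)
#2 VA=0x1600355 (r,kernel):
  lvl0: tbl 0x3F, slot 11 ⇒ 0x9004 (P0/RW0/US1/PS0)
  ✗ PAGE_NOT_PRESENT  [1 reads]
#3 VA=0x2A06E44 (r,kernel):
  lvl0: tbl 0x3F, slot 21 ⇒ 0x4A007 (P1/RW1/US1/PS0)
  lvl1: tbl 0x4A, slot 6 ⇒ 0x4E007 (P1/RW1/US1/PS0)
  → PA=0x4EE44  (2 entries read)
#4 VA=0x3809218 (r,kernel):
  lvl0: tbl 0x3F, slot 28 ⇒ 0x51007 (P1/RW1/US1/PS0)
  lvl1: tbl 0x51, slot 9 ⇒ 0x53007 (P1/RW1/US1/PS0)
  → PA=0x53218  (2 entries read)

TLB: [["0x20D", "0x45"], ["0x3C04", "0x49"], ["0x2A06", "0x4E"], ["0x3809", "0x53"]]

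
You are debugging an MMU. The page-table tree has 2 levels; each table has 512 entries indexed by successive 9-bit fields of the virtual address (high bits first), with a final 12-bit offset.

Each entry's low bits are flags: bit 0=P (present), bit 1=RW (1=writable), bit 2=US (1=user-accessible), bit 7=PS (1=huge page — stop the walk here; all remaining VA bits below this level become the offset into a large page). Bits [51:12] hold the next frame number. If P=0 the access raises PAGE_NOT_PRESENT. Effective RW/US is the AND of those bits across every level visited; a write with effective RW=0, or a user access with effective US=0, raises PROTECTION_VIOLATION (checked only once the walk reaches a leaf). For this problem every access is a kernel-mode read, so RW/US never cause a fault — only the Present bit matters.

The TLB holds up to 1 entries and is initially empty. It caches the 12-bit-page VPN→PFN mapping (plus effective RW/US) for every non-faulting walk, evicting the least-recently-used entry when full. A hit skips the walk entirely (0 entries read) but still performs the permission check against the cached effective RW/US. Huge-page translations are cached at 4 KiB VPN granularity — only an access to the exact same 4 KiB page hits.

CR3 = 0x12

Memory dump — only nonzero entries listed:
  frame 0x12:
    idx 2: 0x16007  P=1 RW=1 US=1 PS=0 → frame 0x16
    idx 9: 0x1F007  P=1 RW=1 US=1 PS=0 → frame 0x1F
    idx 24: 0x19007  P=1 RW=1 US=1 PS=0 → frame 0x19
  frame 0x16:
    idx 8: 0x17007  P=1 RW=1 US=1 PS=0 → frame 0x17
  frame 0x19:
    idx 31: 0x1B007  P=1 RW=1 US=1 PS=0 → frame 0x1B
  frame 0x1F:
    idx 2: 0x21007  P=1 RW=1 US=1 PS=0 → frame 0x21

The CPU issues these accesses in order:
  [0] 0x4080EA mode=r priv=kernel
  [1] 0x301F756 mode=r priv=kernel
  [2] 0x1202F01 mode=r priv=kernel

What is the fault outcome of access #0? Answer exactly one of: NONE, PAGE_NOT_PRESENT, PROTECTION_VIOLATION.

Trace:
#0 VA=0x4080EA (r,kernel):
  [0] read 0x12 idx=2: raw=0x16007 flags P=1 W=1 U=1 S=0
  [1] read 0x16 idx=8: raw=0x17007 flags P=1 W=1 U=1 S=0
  ⇒ phys 0x170EA  [2 reads]
#1 VA=0x301F756 (r,kernel):
  [0] read 0x12 idx=24: raw=0x19007 flags P=1 W=1 U=1 S=0
  [1] read 0x19 idx=31: raw=0x1B007 flags P=1 W=1 U=1 S=0
  ⇒ phys 0x1B756  [2 reads]
#2 VA=0x1202F01 (r,kernel):
  [0] read 0x12 idx=9: raw=0x1F007 flags P=1 W=1 U=1 S=0
  [1] read 0x1F idx=2: raw=0x21007 flags P=1 W=1 U=1 S=0
  ⇒ phys 0x21F01  [2 reads]

Access #0 fault: NONE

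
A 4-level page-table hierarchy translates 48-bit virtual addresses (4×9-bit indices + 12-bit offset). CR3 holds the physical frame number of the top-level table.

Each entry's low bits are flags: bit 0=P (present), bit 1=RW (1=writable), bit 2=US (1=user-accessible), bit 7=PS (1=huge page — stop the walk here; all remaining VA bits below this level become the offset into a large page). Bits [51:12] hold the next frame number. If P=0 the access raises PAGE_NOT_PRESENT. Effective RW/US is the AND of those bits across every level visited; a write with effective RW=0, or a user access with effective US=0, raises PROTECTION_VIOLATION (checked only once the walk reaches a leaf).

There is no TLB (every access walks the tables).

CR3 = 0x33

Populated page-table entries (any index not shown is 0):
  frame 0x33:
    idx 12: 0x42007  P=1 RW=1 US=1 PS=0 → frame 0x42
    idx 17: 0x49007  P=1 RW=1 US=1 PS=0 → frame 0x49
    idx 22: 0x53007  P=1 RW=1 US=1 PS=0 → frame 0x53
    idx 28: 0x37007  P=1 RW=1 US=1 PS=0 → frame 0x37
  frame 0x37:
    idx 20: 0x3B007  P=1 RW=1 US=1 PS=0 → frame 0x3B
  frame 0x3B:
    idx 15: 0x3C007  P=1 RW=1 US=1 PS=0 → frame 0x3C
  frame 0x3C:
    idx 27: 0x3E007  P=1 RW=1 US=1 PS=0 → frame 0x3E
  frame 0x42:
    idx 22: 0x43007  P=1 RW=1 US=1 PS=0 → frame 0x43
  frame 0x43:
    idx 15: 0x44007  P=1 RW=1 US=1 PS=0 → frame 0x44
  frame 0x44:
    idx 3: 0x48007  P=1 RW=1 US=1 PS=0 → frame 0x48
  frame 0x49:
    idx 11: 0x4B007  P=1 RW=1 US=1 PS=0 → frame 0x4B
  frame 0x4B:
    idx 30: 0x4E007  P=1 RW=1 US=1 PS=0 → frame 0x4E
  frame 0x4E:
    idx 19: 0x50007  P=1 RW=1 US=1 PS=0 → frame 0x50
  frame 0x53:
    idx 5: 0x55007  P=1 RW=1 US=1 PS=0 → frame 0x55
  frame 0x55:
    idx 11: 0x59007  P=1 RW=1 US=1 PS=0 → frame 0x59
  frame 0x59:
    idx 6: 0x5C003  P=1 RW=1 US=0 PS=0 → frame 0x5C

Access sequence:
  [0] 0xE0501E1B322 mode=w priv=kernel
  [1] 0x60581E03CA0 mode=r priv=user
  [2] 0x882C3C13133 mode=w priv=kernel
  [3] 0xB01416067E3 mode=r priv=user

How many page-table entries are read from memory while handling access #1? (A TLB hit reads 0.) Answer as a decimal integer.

Trace:
#0 VA=0xE0501E1B322 (w,kernel):
  [0] read 0x33 idx=28: raw=0x37007 flags P=1 W=1 U=1 S=0
  [1] read 0x37 idx=20: raw=0x3B007 flags P=1 W=1 U=1 S=0
  [2] read 0x3B idx=15: raw=0x3C007 flags P=1 W=1 U=1 S=0
  [3] read 0x3C idx=27: raw=0x3E007 flags P=1 W=1 U=1 S=0
  ✓ 0x3E322  — 4 lookups
#1 VA=0x60581E03CA0 (r,user):
  [0] read 0x33 idx=12: raw=0x42007 flags P=1 W=1 U=1 S=0
  [1] read 0x42 idx=22: raw=0x43007 flags P=1 W=1 U=1 S=0
  [2] read 0x43 idx=15: raw=0x44007 flags P=1 W=1 U=1 S=0
  [3] read 0x44 idx=3: raw=0x48007 flags P=1 W=1 U=1 S=0
  ✓ 0x48CA0  — 4 lookups
#2 VA=0x882C3C13133 (w,kernel):
  [0] read 0x33 idx=17: raw=0x49007 flags P=1 W=1 U=1 S=0
  [1] read 0x49 idx=11: raw=0x4B007 flags P=1 W=1 U=1 S=0
  [2] read 0x4B idx=30: raw=0x4E007 flags P=1 W=1 U=1 S=0
  [3] read 0x4E idx=19: raw=0x50007 flags P=1 W=1 U=1 S=0
  ✓ 0x50133  — 4 lookups
#3 VA=0xB01416067E3 (r,user):
  [0] read 0x33 idx=22: raw=0x53007 flags P=1 W=1 U=1 S=0
  [1] read 0x53 idx=5: raw=0x55007 flags P=1 W=1 U=1 S=0
  [2] read 0x55 idx=11: raw=0x59007 flags P=1 W=1 U=1 S=0
  [3] read 0x59 idx=6: raw=0x5C003 flags P=1 W=1 U=0 S=0
  ⇒ fault: PROTECTION_VIOLATION  — 4 lookups

Entries read for #1: 4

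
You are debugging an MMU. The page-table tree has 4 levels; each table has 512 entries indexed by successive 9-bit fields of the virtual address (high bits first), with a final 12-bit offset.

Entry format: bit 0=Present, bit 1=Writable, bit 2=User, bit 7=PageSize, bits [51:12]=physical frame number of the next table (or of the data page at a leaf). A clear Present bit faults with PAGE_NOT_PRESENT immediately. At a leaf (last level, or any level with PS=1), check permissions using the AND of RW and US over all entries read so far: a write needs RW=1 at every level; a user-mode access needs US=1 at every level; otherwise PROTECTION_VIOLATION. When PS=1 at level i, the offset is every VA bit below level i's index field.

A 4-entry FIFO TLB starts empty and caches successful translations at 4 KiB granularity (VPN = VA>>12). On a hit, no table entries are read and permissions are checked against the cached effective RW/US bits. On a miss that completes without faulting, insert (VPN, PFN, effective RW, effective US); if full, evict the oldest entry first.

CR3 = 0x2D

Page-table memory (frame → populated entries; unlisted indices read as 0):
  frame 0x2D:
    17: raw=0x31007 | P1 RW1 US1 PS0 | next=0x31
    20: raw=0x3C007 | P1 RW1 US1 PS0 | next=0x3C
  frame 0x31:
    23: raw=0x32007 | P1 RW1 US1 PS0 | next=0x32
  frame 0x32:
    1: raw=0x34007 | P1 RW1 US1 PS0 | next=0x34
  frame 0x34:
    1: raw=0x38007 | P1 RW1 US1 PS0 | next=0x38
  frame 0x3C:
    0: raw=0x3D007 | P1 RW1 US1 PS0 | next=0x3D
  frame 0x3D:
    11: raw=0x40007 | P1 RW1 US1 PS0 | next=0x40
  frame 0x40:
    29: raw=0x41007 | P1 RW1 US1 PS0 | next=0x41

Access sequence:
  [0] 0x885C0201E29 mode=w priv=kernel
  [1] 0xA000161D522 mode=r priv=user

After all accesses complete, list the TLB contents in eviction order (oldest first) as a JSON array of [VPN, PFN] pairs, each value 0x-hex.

Walk each access:
#0 VA=0x885C0201E29 (w,kernel):
  L0: frame=0x2D idx=17 entry=0x31007 [P=1 RW=1 US=1 PS=0]
  L1: frame=0x31 idx=23 entry=0x32007 [P=1 RW=1 US=1 PS=0]
  L2: frame=0x32 idx=1 entry=0x34007 [P=1 RW=1 US=1 PS=0]
  L3: frame=0x34 idx=1 entry=0x38007 [P=1 RW=1 US=1 PS=0]
  ⇒ phys 0x38E29  [4 reads]
#1 VA=0xA000161D522 (r,user):
  L0: frame=0x2D idx=20 entry=0x3C007 [P=1 RW=1 US=1 PS=0]
  L1: frame=0x3C idx=0 entry=0x3D007 [P=1 RW=1 US=1 PS=0]
  L2: frame=0x3D idx=11 entry=0x40007 [P=1 RW=1 US=1 PS=0]
  L3: frame=0x40 idx=29 entry=0x41007 [P=1 RW=1 US=1 PS=0]
  ⇒ phys 0x41522  [4 reads]

TLB: [["0x885C0201", "0x38"], ["0xA000161D", "0x41"]]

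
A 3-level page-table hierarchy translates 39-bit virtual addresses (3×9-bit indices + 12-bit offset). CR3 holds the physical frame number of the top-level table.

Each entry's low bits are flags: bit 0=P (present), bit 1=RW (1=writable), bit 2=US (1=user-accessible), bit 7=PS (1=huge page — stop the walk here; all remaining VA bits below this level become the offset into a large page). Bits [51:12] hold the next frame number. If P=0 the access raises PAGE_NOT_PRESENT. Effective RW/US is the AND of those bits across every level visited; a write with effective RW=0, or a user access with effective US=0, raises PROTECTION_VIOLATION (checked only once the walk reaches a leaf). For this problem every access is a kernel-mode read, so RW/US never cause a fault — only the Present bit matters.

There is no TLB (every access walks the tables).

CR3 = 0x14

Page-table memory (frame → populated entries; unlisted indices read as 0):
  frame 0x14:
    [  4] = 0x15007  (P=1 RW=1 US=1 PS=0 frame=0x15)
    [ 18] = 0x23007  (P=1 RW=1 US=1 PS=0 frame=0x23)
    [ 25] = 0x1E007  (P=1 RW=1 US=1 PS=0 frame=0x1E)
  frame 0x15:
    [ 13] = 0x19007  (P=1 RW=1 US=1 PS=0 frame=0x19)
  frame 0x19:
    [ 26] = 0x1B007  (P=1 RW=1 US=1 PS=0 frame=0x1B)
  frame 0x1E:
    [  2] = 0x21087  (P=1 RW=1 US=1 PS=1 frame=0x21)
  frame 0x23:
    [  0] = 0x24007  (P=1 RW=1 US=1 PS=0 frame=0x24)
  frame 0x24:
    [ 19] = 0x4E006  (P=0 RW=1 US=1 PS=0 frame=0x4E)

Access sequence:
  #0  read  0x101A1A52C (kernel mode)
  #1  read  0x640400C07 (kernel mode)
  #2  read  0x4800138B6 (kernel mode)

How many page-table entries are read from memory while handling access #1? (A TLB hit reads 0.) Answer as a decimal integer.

Walk each access:
#0 VA=0x101A1A52C (r,kernel):
  L0 @0x14[4] → 0x15007  P=1,RW=1,US=1,PS=0
  L1 @0x15[13] → 0x19007  P=1,RW=1,US=1,PS=0
  L2 @0x19[26] → 0x1B007  P=1,RW=1,US=1,PS=0
  → PA=0x1B52C  (3 entries read)
#1 VA=0x640400C07 (r,kernel):
  L0 @0x14[25] → 0x1E007  P=1,RW=1,US=1,PS=0
  L1 @0x1E[2] → 0x21087  P=1,RW=1,US=1,PS=1
  → PA=0x21C07 (huge @L1)  (2 entries read)
#2 VA=0x4800138B6 (r,kernel):
  L0 @0x14[18] → 0x23007  P=1,RW=1,US=1,PS=0
  L1 @0x23[0] → 0x24007  P=1,RW=1,US=1,PS=0
  L2 @0x24[19] → 0x4E006  P=0,RW=1,US=1,PS=0
  ✗ PAGE_NOT_PRESENT  [3 reads]

Entries read for #1: 2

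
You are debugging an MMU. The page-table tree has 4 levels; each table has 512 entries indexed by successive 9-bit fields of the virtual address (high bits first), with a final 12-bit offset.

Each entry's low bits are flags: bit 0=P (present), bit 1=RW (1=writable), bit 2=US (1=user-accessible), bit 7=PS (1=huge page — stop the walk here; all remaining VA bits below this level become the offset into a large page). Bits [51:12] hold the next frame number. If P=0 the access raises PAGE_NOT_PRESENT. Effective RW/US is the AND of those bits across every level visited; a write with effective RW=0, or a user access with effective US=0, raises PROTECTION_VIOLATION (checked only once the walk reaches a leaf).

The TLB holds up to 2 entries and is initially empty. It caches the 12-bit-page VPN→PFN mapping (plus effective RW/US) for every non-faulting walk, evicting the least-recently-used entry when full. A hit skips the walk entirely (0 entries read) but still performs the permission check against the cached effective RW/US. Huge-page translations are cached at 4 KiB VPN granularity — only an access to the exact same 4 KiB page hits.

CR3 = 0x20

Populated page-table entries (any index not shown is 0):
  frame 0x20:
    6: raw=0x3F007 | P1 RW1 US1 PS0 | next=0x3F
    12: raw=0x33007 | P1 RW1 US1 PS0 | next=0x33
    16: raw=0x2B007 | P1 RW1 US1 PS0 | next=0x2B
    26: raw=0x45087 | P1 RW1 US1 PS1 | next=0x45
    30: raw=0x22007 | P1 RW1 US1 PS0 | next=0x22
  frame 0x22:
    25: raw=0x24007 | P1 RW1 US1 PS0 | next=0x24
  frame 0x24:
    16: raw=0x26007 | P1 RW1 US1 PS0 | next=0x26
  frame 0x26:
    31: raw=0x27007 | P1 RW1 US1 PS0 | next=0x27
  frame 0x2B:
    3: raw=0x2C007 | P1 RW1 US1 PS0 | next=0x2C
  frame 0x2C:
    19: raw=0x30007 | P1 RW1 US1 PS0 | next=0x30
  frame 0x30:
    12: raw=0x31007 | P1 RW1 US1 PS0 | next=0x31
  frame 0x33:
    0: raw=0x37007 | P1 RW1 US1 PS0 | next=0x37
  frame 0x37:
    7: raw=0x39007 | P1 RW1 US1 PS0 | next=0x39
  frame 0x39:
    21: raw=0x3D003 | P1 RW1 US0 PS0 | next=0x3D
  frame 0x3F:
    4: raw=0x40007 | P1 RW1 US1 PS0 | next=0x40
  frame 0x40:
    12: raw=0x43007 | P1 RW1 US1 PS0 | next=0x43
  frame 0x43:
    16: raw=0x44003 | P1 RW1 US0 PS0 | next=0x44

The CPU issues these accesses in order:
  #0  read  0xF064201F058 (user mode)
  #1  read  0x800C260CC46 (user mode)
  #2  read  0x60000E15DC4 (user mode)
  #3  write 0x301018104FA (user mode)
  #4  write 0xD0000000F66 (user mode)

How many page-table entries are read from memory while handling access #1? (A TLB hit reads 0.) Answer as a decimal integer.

Per-access translation:
#0 VA=0xF064201F058 (r,user):
  L0 @0x20[30] → 0x22007  P=1,RW=1,US=1,PS=0
  L1 @0x22[25] → 0x24007  P=1,RW=1,US=1,PS=0
  L2 @0x24[16] → 0x26007  P=1,RW=1,US=1,PS=0
  L3 @0x26[31] → 0x27007  P=1,RW=1,US=1,PS=0
  ✓ 0x27058  — 4 lookups
#1 VA=0x800C260CC46 (r,user):
  L0 @0x20[16] → 0x2B007  P=1,RW=1,US=1,PS=0
  L1 @0x2B[3] → 0x2C007  P=1,RW=1,US=1,PS=0
  L2 @0x2C[19] → 0x30007  P=1,RW=1,US=1,PS=0
  L3 @0x30[12] → 0x31007  P=1,RW=1,US=1,PS=0
  ✓ 0x31C46  — 4 lookups
#2 VA=0x60000E15DC4 (r,user):
  L0 @0x20[12] → 0x33007  P=1,RW=1,US=1,PS=0
  L1 @0x33[0] → 0x37007  P=1,RW=1,US=1,PS=0
  L2 @0x37[7] → 0x39007  P=1,RW=1,US=1,PS=0
  L3 @0x39[21] → 0x3D003  P=1,RW=1,US=0,PS=0
  → PROTECTION_VIOLATION  (4 entries read)
#3 VA=0x301018104FA (w,user):
  L0 @0x20[6] → 0x3F007  P=1,RW=1,US=1,PS=0
  L1 @0x3F[4] → 0x40007  P=1,RW=1,US=1,PS=0
  L2 @0x40[12] → 0x43007  P=1,RW=1,US=1,PS=0
  L3 @0x43[16] → 0x44003  P=1,RW=1,US=0,PS=0
  → PROTECTION_VIOLATION  (4 entries read)
#4 VA=0xD0000000F66 (w,user):
  L0 @0x20[26] → 0x45087  P=1,RW=1,US=1,PS=1
  ✓ 0x45F66 (huge @L0)  — 1 lookups

Entries read for #1: 4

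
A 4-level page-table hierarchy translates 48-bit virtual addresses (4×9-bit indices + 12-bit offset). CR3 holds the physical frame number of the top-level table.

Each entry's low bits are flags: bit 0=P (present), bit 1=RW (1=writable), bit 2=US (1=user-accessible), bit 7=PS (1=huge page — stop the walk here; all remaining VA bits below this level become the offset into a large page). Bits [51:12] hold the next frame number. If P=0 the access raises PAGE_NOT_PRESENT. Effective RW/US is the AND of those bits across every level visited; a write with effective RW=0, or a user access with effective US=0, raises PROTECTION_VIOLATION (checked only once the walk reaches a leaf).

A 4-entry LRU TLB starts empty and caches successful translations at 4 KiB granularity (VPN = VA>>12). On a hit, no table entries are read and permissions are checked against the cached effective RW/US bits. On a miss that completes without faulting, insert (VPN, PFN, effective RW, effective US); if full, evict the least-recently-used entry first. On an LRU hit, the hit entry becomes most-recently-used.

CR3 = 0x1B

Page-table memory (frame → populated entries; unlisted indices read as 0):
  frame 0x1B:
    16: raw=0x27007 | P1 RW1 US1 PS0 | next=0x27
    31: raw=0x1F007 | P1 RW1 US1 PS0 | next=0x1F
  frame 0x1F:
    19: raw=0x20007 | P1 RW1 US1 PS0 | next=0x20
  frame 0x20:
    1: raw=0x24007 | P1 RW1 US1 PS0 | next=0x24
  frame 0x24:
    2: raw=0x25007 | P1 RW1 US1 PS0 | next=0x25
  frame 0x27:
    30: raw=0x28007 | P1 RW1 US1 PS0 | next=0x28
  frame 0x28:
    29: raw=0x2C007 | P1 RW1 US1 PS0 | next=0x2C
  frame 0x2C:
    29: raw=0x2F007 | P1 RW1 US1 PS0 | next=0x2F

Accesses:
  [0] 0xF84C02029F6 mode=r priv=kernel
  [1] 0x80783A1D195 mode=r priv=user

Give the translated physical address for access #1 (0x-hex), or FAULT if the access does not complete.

Per-access translation:
#0 VA=0xF84C02029F6 (r,kernel):
  L0 @0x1B[31] → 0x1F007  P=1,RW=1,US=1,PS=0
  L1 @0x1F[19] → 0x20007  P=1,RW=1,US=1,PS=0
  L2 @0x20[1] → 0x24007  P=1,RW=1,US=1,PS=0
  L3 @0x24[2] → 0x25007  P=1,RW=1,US=1,PS=0
  ✓ 0x259F6  — 4 lookups
#1 VA=0x80783A1D195 (r,user):
  L0 @0x1B[16] → 0x27007  P=1,RW=1,US=1,PS=0
  L1 @0x27[30] → 0x28007  P=1,RW=1,US=1,PS=0
  L2 @0x28[29] → 0x2C007  P=1,RW=1,US=1,PS=0
  L3 @0x2C[29] → 0x2F007  P=1,RW=1,US=1,PS=0
  ✓ 0x2F195  — 4 lookups

Access #1 PA: 0x2F195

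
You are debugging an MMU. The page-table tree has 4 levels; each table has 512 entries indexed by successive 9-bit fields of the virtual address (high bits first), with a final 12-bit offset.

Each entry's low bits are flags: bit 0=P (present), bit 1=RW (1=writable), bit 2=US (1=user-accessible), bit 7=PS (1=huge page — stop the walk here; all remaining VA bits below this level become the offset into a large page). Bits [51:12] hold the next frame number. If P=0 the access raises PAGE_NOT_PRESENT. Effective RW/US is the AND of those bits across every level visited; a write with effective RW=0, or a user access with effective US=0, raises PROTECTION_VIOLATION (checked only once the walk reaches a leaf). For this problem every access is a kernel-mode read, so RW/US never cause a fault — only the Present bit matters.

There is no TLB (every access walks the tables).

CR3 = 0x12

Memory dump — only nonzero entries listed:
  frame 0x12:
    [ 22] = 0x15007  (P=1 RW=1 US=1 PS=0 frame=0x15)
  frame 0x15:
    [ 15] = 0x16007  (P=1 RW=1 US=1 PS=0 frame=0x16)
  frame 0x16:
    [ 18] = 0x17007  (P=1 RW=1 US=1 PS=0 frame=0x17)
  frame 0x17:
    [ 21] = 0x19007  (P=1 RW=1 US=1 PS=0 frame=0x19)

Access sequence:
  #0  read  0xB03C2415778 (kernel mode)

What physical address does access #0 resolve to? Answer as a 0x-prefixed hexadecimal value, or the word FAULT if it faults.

Trace:
#0 VA=0xB03C2415778 (r,kernel):
  lvl0: tbl 0x12, slot 22 ⇒ 0x15007 (P1/RW1/US1/PS0)
  lvl1: tbl 0x15, slot 15 ⇒ 0x16007 (P1/RW1/US1/PS0)
  lvl2: tbl 0x16, slot 18 ⇒ 0x17007 (P1/RW1/US1/PS0)
  lvl3: tbl 0x17, slot 21 ⇒ 0x19007 (P1/RW1/US1/PS0)
  → PA=0x19778  (4 entries read)

Access #0 PA: 0x19778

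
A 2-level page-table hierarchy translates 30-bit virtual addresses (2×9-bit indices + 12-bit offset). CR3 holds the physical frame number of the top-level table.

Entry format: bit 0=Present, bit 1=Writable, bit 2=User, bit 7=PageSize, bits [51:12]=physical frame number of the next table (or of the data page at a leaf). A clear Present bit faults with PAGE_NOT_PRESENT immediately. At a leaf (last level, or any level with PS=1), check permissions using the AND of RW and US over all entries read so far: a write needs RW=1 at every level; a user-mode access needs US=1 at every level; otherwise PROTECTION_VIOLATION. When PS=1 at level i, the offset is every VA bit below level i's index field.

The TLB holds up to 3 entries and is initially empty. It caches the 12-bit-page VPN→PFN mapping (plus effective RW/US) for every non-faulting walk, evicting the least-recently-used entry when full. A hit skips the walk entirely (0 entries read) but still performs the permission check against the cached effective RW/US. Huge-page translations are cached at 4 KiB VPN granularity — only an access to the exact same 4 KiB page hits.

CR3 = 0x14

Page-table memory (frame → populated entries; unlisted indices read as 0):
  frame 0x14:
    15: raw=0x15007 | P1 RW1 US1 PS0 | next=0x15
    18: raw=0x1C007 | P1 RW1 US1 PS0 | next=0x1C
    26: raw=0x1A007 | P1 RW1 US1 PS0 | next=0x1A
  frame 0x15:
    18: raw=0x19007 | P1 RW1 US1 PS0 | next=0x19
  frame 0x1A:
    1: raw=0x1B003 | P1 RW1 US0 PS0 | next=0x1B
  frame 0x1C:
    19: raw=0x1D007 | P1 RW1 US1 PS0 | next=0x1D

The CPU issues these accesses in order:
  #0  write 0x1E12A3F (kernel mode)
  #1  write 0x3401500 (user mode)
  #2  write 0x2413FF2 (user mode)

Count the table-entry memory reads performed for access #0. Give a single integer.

Trace:
#0 VA=0x1E12A3F (w,kernel):
  [0] read 0x14 idx=15: raw=0x15007 flags P=1 W=1 U=1 S=0
  [1] read 0x15 idx=18: raw=0x19007 flags P=1 W=1 U=1 S=0
  → PA=0x19A3F  (2 entries read)
#1 VA=0x3401500 (w,user):
  [0] read 0x14 idx=26: raw=0x1A007 flags P=1 W=1 U=1 S=0
  [1] read 0x1A idx=1: raw=0x1B003 flags P=1 W=1 U=0 S=0
  → PROTECTION_VIOLATION  (2 entries read)
#2 VA=0x2413FF2 (w,user):
  [0] read 0x14 idx=18: raw=0x1C007 flags P=1 W=1 U=1 S=0
  [1] read 0x1C idx=19: raw=0x1D007 flags P=1 W=1 U=1 S=0
  → PA=0x1DFF2  (2 entries read)

Entries read for #0: 2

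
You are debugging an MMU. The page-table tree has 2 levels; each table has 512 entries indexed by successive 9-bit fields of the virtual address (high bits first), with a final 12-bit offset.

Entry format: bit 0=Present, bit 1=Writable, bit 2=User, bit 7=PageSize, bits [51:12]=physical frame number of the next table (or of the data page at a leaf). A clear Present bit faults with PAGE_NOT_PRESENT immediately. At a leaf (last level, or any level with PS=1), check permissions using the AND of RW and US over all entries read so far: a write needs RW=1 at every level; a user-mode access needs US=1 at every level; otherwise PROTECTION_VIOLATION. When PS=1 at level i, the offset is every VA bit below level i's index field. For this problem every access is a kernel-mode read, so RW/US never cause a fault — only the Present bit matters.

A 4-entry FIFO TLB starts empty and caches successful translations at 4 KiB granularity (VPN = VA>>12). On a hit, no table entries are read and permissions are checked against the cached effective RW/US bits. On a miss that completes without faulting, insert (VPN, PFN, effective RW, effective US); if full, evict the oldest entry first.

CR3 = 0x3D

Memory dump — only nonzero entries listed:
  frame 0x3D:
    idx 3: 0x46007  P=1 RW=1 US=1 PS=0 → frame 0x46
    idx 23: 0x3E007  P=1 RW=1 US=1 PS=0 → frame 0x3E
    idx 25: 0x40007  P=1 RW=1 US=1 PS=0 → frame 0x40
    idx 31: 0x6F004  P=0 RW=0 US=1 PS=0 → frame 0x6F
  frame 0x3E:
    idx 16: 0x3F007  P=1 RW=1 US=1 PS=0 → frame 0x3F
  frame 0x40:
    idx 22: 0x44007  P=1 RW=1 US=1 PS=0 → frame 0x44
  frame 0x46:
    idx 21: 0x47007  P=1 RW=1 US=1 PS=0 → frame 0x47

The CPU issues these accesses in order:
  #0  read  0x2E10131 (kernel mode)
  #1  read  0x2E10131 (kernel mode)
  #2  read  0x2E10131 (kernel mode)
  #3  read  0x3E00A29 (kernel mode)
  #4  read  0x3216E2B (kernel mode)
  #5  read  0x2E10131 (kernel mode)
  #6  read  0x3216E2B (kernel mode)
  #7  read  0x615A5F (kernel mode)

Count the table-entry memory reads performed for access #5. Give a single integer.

Per-access translation:
#0 VA=0x2E10131 (r,kernel):
  L0: frame=0x3D idx=23 entry=0x3E007 [P=1 RW=1 US=1 PS=0]
  L1: frame=0x3E idx=16 entry=0x3F007 [P=1 RW=1 US=1 PS=0]
  ✓ 0x3F131  — 2 lookups
#1 VA=0x2E10131 (r,kernel):
  TLB hit vpn=0x2E10 → PA=0x3F131
#2 VA=0x2E10131 (r,kernel):
  TLB hit vpn=0x2E10 → PA=0x3F131
#3 VA=0x3E00A29 (r,kernel):
  L0: frame=0x3D idx=31 entry=0x6F004 [P=0 RW=0 US=1 PS=0]
  ⇒ fault: PAGE_NOT_PRESENT  — 1 lookups
#4 VA=0x3216E2B (r,kernel):
  L0: frame=0x3D idx=25 entry=0x40007 [P=1 RW=1 US=1 PS=0]
  L1: frame=0x40 idx=22 entry=0x44007 [P=1 RW=1 US=1 PS=0]
  ✓ 0x44E2B  — 2 lookups
#5 VA=0x2E10131 (r,kernel):
  TLB hit vpn=0x2E10 → PA=0x3F131
#6 VA=0x3216E2B (r,kernel):
  TLB hit vpn=0x3216 → PA=0x44E2B
#7 VA=0x615A5F (r,kernel):
  L0: frame=0x3D idx=3 entry=0x46007 [P=1 RW=1 US=1 PS=0]
  L1: frame=0x46 idx=21 entry=0x47007 [P=1 RW=1 US=1 PS=0]
  ✓ 0x47A5F  — 2 lookups

Entries read for #5: 0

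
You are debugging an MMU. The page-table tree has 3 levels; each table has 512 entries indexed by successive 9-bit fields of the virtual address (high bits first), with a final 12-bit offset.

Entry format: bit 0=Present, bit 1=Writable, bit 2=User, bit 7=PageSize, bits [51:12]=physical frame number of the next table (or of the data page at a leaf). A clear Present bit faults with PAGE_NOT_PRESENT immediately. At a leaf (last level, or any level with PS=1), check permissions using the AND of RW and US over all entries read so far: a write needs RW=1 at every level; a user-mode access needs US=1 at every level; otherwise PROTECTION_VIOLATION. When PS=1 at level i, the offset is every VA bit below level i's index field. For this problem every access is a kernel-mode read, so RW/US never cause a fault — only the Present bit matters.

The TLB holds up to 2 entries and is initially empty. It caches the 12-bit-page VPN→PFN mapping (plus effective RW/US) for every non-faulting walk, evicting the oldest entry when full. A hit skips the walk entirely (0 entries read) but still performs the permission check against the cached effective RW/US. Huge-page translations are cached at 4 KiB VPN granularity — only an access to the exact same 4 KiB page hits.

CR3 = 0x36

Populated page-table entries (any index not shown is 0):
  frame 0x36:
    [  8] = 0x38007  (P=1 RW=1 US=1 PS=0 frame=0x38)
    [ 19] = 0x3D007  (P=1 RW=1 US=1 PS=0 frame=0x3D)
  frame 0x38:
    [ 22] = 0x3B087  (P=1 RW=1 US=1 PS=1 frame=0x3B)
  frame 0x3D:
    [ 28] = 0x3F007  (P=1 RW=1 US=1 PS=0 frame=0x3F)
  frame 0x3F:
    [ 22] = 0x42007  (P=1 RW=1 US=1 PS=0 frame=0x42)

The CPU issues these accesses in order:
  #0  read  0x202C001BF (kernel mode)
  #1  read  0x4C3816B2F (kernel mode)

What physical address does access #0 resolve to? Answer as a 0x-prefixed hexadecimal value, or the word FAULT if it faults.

Walk each access:
#0 VA=0x202C001BF (r,kernel):
  [0] read 0x36 idx=8: raw=0x38007 flags P=1 W=1 U=1 S=0
  [1] read 0x38 idx=22: raw=0x3B087 flags P=1 W=1 U=1 S=1
  ✓ 0x3B1BF (huge @L1)  — 2 lookups
#1 VA=0x4C3816B2F (r,kernel):
  [0] read 0x36 idx=19: raw=0x3D007 flags P=1 W=1 U=1 S=0
  [1] read 0x3D idx=28: raw=0x3F007 flags P=1 W=1 U=1 S=0
  [2] read 0x3F idx=22: raw=0x42007 flags P=1 W=1 U=1 S=0
  ✓ 0x42B2F  — 3 lookups

Access #0 PA: 0x3B1BF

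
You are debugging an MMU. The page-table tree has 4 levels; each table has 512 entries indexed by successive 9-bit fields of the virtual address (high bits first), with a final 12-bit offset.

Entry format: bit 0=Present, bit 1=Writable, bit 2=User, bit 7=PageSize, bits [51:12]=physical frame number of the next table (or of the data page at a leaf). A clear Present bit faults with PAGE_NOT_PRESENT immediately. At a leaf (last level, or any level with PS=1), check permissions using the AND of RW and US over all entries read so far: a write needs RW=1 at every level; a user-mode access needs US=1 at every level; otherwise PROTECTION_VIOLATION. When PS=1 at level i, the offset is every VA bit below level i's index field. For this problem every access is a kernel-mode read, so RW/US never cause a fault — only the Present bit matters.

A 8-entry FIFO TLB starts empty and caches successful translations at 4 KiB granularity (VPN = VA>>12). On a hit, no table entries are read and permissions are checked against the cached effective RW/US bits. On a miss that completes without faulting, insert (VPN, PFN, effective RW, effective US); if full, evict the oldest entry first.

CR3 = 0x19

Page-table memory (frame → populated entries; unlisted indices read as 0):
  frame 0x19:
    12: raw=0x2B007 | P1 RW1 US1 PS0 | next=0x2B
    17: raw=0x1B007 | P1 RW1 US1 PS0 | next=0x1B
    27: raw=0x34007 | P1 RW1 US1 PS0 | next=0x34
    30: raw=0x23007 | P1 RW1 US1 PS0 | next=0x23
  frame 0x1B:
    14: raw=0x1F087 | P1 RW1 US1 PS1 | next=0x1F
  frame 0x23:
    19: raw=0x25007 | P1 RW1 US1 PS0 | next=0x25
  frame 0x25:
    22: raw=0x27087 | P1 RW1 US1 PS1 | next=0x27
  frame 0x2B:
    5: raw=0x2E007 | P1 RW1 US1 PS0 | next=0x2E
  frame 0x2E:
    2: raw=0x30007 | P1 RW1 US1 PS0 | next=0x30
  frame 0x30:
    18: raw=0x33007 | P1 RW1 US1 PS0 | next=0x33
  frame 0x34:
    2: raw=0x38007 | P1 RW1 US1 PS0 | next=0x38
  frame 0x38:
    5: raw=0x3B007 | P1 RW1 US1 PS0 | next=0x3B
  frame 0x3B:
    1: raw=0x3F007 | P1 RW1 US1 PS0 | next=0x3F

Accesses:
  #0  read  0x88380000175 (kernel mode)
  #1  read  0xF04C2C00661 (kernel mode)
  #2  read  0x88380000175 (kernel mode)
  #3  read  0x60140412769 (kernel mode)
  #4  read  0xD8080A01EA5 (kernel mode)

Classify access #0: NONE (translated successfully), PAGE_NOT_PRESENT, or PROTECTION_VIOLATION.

Trace:
#0 VA=0x88380000175 (r,kernel):
  [0] read 0x19 idx=17: raw=0x1B007 flags P=1 W=1 U=1 S=0
  [1] read 0x1B idx=14: raw=0x1F087 flags P=1 W=1 U=1 S=1
  → PA=0x1F175 (huge @L1)  (2 entries read)
#1 VA=0xF04C2C00661 (r,kernel):
  [0] read 0x19 idx=30: raw=0x23007 flags P=1 W=1 U=1 S=0
  [1] read 0x23 idx=19: raw=0x25007 flags P=1 W=1 U=1 S=0
  [2] read 0x25 idx=22: raw=0x27087 flags P=1 W=1 U=1 S=1
  → PA=0x27661 (huge @L2)  (3 entries read)
#2 VA=0x88380000175 (r,kernel):
  TLB hit vpn=0x88380000 → PA=0x1F175
#3 VA=0x60140412769 (r,kernel):
  [0] read 0x19 idx=12: raw=0x2B007 flags P=1 W=1 U=1 S=0
  [1] read 0x2B idx=5: raw=0x2E007 flags P=1 W=1 U=1 S=0
  [2] read 0x2E idx=2: raw=0x30007 flags P=1 W=1 U=1 S=0
  [3] read 0x30 idx=18: raw=0x33007 flags P=1 W=1 U=1 S=0
  → PA=0x33769  (4 entries read)
#4 VA=0xD8080A01EA5 (r,kernel):
  [0] read 0x19 idx=27: raw=0x34007 flags P=1 W=1 U=1 S=0
  [1] read 0x34 idx=2: raw=0x38007 flags P=1 W=1 U=1 S=0
  [2] read 0x38 idx=5: raw=0x3B007 flags P=1 W=1 U=1 S=0
  [3] read 0x3B idx=1: raw=0x3F007 flags P=1 W=1 U=1 S=0
  → PA=0x3FEA5  (4 entries read)

Access #0 fault: NONE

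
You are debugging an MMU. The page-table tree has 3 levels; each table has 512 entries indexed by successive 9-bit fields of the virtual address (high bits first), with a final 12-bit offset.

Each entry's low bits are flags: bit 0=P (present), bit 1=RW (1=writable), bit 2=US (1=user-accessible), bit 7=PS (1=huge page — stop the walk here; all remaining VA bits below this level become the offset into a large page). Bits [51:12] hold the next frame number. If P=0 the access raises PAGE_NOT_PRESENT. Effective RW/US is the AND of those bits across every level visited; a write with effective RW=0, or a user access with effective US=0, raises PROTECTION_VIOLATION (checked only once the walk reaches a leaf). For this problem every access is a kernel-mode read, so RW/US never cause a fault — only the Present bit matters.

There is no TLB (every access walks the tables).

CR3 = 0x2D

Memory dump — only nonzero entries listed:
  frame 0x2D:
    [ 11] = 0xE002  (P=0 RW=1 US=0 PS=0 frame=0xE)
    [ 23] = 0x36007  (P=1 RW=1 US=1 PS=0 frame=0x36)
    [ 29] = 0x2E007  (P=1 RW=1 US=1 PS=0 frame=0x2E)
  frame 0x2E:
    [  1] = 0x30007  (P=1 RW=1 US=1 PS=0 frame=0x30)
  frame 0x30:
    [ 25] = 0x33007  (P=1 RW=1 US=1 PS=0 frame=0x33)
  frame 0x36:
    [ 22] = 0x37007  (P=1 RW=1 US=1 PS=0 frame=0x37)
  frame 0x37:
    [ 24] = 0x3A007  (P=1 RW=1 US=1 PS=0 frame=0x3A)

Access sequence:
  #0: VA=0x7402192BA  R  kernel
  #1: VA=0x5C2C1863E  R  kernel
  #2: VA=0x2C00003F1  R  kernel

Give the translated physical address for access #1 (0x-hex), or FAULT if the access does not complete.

Per-access translation:
#0 VA=0x7402192BA (r,kernel):
  L0 @0x2D[29] → 0x2E007  P=1,RW=1,US=1,PS=0
  L1 @0x2E[1] → 0x30007  P=1,RW=1,US=1,PS=0
  L2 @0x30[25] → 0x33007  P=1,RW=1,US=1,PS=0
  ✓ 0x332BA  — 3 lookups
#1 VA=0x5C2C1863E (r,kernel):
  L0 @0x2D[23] → 0x36007  P=1,RW=1,US=1,PS=0
  L1 @0x36[22] → 0x37007  P=1,RW=1,US=1,PS=0
  L2 @0x37[24] → 0x3A007  P=1,RW=1,US=1,PS=0
  ✓ 0x3A63E  — 3 lookups
#2 VA=0x2C00003F1 (r,kernel):
  L0 @0x2D[11] → 0xE002  P=0,RW=1,US=0,PS=0
  ⇒ fault: PAGE_NOT_PRESENT  — 1 lookups

Access #1 PA: 0x3A63E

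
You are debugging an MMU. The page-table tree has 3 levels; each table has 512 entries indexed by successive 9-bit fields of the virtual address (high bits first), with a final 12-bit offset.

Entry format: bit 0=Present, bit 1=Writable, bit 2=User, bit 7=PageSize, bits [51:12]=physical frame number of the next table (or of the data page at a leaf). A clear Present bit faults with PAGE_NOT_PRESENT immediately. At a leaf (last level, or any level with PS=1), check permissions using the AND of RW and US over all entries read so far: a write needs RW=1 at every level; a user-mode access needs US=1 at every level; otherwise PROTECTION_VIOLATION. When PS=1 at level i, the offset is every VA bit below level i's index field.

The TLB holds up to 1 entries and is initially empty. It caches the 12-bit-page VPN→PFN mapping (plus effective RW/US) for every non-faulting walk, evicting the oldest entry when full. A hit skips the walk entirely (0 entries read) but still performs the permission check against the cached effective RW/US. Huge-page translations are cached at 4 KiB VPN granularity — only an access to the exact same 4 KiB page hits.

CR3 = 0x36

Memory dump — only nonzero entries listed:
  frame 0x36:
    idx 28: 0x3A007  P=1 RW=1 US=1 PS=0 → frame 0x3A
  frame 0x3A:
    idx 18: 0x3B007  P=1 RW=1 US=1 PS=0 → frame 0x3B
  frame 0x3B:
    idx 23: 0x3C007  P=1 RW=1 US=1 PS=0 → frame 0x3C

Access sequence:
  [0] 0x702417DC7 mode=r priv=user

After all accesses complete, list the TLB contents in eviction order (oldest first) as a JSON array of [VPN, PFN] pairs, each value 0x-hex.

Per-access translation:
#0 VA=0x702417DC7 (r,user):
  [0] read 0x36 idx=28: raw=0x3A007 flags P=1 W=1 U=1 S=0
  [1] read 0x3A idx=18: raw=0x3B007 flags P=1 W=1 U=1 S=0
  [2] read 0x3B idx=23: raw=0x3C007 flags P=1 W=1 U=1 S=0
  ✓ 0x3CDC7  — 3 lookups

TLB: [["0x702417", "0x3C"]]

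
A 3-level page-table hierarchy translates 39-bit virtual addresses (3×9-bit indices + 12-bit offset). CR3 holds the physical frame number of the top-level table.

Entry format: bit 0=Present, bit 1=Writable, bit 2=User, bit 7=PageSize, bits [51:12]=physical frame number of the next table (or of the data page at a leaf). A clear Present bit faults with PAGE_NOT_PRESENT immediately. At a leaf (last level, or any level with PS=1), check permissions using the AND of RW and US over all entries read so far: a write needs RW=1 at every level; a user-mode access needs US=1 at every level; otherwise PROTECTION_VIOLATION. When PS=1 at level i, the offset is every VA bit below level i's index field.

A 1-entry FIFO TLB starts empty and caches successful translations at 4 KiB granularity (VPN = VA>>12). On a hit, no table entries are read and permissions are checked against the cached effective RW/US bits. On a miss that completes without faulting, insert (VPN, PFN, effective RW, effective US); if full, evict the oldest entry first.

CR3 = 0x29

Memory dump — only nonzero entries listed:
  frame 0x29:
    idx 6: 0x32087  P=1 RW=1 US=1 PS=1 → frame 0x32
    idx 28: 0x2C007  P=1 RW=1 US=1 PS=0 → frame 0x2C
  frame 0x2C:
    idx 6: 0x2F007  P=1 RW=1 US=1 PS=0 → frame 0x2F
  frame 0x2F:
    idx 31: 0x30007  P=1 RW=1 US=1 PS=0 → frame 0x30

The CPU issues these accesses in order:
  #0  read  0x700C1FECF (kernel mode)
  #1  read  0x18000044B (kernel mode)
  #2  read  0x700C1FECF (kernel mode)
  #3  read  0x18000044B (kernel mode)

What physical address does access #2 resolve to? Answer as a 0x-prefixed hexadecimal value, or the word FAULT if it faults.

Per-access translation:
#0 VA=0x700C1FECF (r,kernel):
  lvl0: tbl 0x29, slot 28 ⇒ 0x2C007 (P1/RW1/US1/PS0)
  lvl1: tbl 0x2C, slot 6 ⇒ 0x2F007 (P1/RW1/US1/PS0)
  lvl2: tbl 0x2F, slot 31 ⇒ 0x30007 (P1/RW1/US1/PS0)
  ⇒ phys 0x30ECF  [3 reads]
#1 VA=0x18000044B (r,kernel):
  lvl0: tbl 0x29, slot 6 ⇒ 0x32087 (P1/RW1/US1/PS1)
  ⇒ phys 0x3244B (huge @L0)  [1 reads]
#2 VA=0x700C1FECF (r,kernel):
  lvl0: tbl 0x29, slot 28 ⇒ 0x2C007 (P1/RW1/US1/PS0)
  lvl1: tbl 0x2C, slot 6 ⇒ 0x2F007 (P1/RW1/US1/PS0)
  lvl2: tbl 0x2F, slot 31 ⇒ 0x30007 (P1/RW1/US1/PS0)
  ⇒ phys 0x30ECF  [3 reads]
#3 VA=0x18000044B (r,kernel):
  lvl0: tbl 0x29, slot 6 ⇒ 0x32087 (P1/RW1/US1/PS1)
  ⇒ phys 0x3244B (huge @L0)  [1 reads]

Access #2 PA: 0x30ECF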